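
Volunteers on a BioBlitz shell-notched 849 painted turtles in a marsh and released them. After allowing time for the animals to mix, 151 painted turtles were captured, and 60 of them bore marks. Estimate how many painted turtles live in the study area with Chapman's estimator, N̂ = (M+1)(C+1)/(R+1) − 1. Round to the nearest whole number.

N ≈ 2117

N̂ = (849+1)(151+1)/(60+1) − 1 = 850·152/61 − 1
= 129200/61 − 1 ≈ 2118.0 − 1 ≈ 2117.0 → 2117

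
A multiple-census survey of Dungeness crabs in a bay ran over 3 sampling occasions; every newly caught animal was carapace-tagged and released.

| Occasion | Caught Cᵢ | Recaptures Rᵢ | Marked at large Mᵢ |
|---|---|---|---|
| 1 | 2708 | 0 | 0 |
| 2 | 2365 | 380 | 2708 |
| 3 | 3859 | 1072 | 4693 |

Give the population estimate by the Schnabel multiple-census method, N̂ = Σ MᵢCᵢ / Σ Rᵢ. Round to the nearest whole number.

Σ MᵢCᵢ = 0·2708 + 2708·2365 + 4693·3859 = 0 + 6404420 + 18110287 = 24514707
Σ Rᵢ = 0 + 380 + 1072 = 1452
N̂ = 24514707 / 1452 ≈ 16883.4 → 16883

N ≈ 16,883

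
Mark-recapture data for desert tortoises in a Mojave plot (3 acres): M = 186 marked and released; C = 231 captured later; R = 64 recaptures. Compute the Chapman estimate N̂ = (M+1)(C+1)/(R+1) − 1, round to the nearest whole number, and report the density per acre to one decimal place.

N̂ = 187·232/65 − 1 = 43384/65 − 1 ≈ 666.4 → 666
Density = N̂ / area = 666 / 3 = 222.0 per acre

density ≈ 222.0 desert tortoises per acre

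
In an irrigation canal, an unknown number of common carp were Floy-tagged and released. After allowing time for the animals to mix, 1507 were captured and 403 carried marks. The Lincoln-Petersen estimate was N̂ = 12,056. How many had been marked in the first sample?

From N = M·C/R: M = N·R / C = 12056·403 / 1507 = 4858568 / 1507 = 3224.

M = 3224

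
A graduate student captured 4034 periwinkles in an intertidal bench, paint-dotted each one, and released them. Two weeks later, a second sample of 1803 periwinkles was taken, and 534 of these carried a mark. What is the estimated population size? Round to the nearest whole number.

N ≈ 13,620

N = (4034 × 1803) / 534 = 7273302 / 534 ≈ 13620.4 → 13620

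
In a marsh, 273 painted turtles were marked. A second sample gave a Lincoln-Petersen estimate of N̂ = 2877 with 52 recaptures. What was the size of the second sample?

C = 548

From N = M·C/R: C = N·R / M = 2877·52 / 273 = 149604 / 273 = 548.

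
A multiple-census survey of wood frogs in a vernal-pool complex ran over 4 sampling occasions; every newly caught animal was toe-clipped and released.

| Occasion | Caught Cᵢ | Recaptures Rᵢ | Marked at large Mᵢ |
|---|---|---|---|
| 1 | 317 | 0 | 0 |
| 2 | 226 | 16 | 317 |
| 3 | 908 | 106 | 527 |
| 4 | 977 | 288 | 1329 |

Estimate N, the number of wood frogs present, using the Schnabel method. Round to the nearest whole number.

N ≈ 4509

Σ MᵢCᵢ = 0·317 + 317·226 + 527·908 + 1329·977 = 0 + 71642 + 478516 + 1298433 = 1848591
Σ Rᵢ = 0 + 16 + 106 + 288 = 410
N̂ = 1848591 / 410 ≈ 4508.8 → 4509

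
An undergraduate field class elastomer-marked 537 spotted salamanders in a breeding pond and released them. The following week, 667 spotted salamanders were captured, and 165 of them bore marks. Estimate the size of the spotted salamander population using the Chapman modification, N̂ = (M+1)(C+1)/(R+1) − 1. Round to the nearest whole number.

N̂ = (537+1)(667+1)/(165+1) − 1 = 538·668/166 − 1
= 359384/166 − 1 ≈ 2165.0 − 1 ≈ 2164.0 → 2164

N ≈ 2164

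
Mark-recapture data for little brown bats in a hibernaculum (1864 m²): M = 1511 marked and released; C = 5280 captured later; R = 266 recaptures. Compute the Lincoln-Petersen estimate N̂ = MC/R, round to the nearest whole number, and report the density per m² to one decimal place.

density ≈ 16.1 little brown bats per m²

N̂ = 1511·5280/266 = 7978080/266 ≈ 29992.8 → 29993
Density = N̂ / area = 29993 / 1864 ≈ 16.09 → 16.1 per m²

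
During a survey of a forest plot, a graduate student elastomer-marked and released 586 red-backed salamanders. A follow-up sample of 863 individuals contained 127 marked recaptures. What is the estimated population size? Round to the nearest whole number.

N ≈ 3982

N = (586 × 863) / 127 = 505718 / 127 ≈ 3982.0 → 3982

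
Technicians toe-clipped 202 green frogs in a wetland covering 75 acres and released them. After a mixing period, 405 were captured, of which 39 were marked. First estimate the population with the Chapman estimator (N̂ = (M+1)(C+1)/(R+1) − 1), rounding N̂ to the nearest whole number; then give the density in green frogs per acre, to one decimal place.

N̂ = 203·406/40 − 1 = 82418/40 − 1 ≈ 2059.4 → 2059
Density = N̂ / area = 2059 / 75 ≈ 27.45 → 27.5 per acre

density ≈ 27.5 green frogs per acre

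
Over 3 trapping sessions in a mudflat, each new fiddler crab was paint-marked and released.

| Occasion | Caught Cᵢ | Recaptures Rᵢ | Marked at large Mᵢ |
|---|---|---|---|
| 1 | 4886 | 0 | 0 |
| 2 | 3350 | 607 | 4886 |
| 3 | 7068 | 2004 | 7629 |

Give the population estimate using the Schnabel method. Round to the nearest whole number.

Σ MᵢCᵢ = 0·4886 + 4886·3350 + 7629·7068 = 0 + 16368100 + 53921772 = 70289872
Σ Rᵢ = 0 + 607 + 2004 = 2611
N̂ = 70289872 / 2611 ≈ 26920.7 → 26921

N ≈ 26,921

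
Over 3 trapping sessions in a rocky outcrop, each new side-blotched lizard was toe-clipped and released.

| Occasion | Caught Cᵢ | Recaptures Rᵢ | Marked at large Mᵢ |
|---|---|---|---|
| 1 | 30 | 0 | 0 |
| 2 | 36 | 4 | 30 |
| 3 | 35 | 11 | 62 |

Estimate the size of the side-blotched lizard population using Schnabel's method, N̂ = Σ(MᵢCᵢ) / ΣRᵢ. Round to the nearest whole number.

N ≈ 217

Σ MᵢCᵢ = 0·30 + 30·36 + 62·35 = 0 + 1080 + 2170 = 3250
Σ Rᵢ = 0 + 4 + 11 = 15
N̂ = 3250 / 15 ≈ 216.7 → 217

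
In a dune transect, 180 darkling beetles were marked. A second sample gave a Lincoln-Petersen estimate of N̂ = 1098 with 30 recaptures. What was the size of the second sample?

C = 183

From N = M·C/R: C = N·R / M = 1098·30 / 180 = 32940 / 180 = 183.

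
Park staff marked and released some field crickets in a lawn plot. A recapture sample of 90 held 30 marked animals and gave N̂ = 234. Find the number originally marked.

M = 78

From N = M·C/R: M = N·R / C = 234·30 / 90 = 7020 / 90 = 78.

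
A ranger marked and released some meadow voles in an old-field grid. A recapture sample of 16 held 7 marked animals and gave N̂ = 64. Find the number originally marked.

M = 28

From N = M·C/R: M = N·R / C = 64·7 / 16 = 448 / 16 = 28.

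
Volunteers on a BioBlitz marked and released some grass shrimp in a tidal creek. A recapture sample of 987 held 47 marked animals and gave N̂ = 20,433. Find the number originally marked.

From N = M·C/R: M = N·R / C = 20433·47 / 987 = 960351 / 987 = 973.

M = 973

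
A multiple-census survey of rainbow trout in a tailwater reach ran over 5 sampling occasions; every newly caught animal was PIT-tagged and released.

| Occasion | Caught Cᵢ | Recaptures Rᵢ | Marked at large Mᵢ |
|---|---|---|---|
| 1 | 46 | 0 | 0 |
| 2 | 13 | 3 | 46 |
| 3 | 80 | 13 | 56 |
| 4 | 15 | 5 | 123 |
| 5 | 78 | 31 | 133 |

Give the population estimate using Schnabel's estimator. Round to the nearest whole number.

N ≈ 333

Σ MᵢCᵢ = 0·46 + 46·13 + 56·80 + 123·15 + 133·78 = 0 + 598 + 4480 + 1845 + 10374 = 17297
Σ Rᵢ = 0 + 3 + 13 + 5 + 31 = 52
N̂ = 17297 / 52 ≈ 332.6 → 333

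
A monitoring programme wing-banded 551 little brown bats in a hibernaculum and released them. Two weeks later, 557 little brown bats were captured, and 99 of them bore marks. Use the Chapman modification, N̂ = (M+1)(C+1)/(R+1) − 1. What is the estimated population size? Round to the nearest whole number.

N ≈ 3079

N̂ = (551+1)(557+1)/(99+1) − 1 = 552·558/100 − 1
= 308016/100 − 1 ≈ 3080.2 − 1 ≈ 3079.2 → 3079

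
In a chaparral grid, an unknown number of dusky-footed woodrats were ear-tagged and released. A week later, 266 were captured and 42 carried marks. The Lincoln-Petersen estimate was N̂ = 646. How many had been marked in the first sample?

M = 102

From N = M·C/R: M = N·R / C = 646·42 / 266 = 27132 / 266 = 102.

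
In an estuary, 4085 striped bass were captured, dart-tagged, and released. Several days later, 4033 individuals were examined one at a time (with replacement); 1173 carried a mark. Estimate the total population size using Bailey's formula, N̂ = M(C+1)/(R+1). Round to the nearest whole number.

N̂ = 4085·(4033+1)/(1173+1) = 4085·4034/1174 = 16478890/1174 ≈ 14036.5 → 14037

N ≈ 14,037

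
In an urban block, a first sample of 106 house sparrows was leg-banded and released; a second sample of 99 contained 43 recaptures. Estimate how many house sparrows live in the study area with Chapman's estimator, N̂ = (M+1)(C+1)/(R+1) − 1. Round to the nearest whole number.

N̂ = (106+1)(99+1)/(43+1) − 1 = 107·100/44 − 1
= 10700/44 − 1 ≈ 243.2 − 1 ≈ 242.2 → 242

N ≈ 242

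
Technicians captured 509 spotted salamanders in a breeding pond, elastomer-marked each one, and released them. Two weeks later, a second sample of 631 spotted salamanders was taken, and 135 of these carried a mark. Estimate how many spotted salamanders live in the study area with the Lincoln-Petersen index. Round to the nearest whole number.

Lincoln-Petersen assumes M/N = R/C, so N = M·C / R.
N = (509 × 631) / 135 = 321179 / 135 ≈ 2379.1 → 2379

N ≈ 2379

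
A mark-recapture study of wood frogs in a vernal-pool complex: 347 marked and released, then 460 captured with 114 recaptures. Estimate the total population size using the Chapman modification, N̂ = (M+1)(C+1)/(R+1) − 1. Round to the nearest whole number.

N ≈ 1394

N̂ = (347+1)(460+1)/(114+1) − 1 = 348·461/115 − 1
= 160428/115 − 1 ≈ 1395.0 − 1 ≈ 1394.0 → 1394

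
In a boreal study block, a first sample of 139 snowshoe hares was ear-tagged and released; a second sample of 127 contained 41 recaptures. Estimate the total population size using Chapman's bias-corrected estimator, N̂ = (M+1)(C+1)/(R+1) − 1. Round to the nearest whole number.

N̂ = (139+1)(127+1)/(41+1) − 1 = 140·128/42 − 1
= 17920/42 − 1 ≈ 426.7 − 1 ≈ 425.7 → 426

N ≈ 426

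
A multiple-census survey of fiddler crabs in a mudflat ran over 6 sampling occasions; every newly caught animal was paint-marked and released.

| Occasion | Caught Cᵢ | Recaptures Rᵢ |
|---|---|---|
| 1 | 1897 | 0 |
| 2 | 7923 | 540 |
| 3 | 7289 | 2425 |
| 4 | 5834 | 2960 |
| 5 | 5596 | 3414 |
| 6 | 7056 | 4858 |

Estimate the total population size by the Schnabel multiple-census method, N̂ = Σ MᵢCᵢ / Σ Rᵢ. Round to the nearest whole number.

Marked at large before each occasion: Mᵢ = Σⱼ<ᵢ (Cⱼ − Rⱼ) → M1=0, M2=1897, M3=9280, M4=14144, M5=17018, M6=19200
Σ MᵢCᵢ = 0·1897 + 1897·7923 + 9280·7289 + 14144·5834 + 17018·5596 + 19200·7056 = 0 + 15029931 + 67641920 + 82516096 + 95232728 + 135475200 = 395895875
Σ Rᵢ = 0 + 540 + 2425 + 2960 + 3414 + 4858 = 14197
N̂ = 395895875 / 14197 ≈ 27885.9 → 27886

N ≈ 27,886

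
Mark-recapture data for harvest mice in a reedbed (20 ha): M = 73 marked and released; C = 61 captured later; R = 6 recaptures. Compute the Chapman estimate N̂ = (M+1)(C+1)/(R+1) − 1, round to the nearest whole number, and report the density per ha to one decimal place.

density ≈ 32.7 harvest mice per ha

N̂ = 74·62/7 − 1 = 4588/7 − 1 ≈ 654.4 → 654
Density = N̂ / area = 654 / 20 ≈ 32.70 → 32.7 per ha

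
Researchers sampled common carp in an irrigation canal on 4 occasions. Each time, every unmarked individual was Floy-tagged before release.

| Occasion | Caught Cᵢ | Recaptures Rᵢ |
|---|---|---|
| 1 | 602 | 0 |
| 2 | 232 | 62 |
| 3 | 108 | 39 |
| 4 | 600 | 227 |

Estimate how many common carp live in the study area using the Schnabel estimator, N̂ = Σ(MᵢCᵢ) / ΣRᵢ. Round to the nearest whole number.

Marked at large before each occasion: Mᵢ = Σⱼ<ᵢ (Cⱼ − Rⱼ) → M1=0, M2=602, M3=772, M4=841
Σ MᵢCᵢ = 0·602 + 602·232 + 772·108 + 841·600 = 0 + 139664 + 83376 + 504600 = 727640
Σ Rᵢ = 0 + 62 + 39 + 227 = 328
N̂ = 727640 / 328 ≈ 2218.4 → 2218

N ≈ 2218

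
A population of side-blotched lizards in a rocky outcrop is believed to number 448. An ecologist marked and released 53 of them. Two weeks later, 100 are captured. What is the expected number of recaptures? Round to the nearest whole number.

expected recaptures ≈ 12

The marked fraction of the population is 53/448, so in a sample of 100 expect C·(M/N) marked.
E[R] = 53 × 100 / 448 = 5300 / 448 ≈ 11.8 → 12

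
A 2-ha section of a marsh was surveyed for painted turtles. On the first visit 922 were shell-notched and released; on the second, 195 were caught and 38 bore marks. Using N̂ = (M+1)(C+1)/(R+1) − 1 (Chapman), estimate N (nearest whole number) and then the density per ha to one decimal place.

density ≈ 2319.0 painted turtles per ha

N̂ = 923·196/39 − 1 = 180908/39 − 1 ≈ 4637.7 → 4638
Density = N̂ / area = 4638 / 2 = 2319.0 per ha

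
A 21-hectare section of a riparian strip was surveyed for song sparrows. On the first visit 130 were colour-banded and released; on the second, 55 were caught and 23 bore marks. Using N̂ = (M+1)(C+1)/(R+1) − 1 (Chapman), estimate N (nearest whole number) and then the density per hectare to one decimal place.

N̂ = 131·56/24 − 1 = 7336/24 − 1 ≈ 304.7 → 305
Density = N̂ / area = 305 / 21 ≈ 14.52 → 14.5 per hectare

density ≈ 14.5 song sparrows per hectare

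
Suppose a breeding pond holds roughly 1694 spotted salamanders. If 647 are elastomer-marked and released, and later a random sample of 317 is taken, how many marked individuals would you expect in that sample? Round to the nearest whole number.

Expected recaptures E[R] = M·C / N.
E[R] = 647 × 317 / 1694 = 205099 / 1694 ≈ 121.1 → 121

expected recaptures ≈ 121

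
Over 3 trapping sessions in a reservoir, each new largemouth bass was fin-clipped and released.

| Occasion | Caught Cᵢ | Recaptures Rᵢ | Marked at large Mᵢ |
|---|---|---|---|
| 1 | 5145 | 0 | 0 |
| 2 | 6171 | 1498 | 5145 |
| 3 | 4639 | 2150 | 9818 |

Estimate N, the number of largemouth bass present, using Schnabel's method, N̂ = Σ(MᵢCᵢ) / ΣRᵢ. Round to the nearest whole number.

N ≈ 21,188

Σ MᵢCᵢ = 0·5145 + 5145·6171 + 9818·4639 = 0 + 31749795 + 45545702 = 77295497
Σ Rᵢ = 0 + 1498 + 2150 = 3648
N̂ = 77295497 / 3648 ≈ 21188.46 → 21188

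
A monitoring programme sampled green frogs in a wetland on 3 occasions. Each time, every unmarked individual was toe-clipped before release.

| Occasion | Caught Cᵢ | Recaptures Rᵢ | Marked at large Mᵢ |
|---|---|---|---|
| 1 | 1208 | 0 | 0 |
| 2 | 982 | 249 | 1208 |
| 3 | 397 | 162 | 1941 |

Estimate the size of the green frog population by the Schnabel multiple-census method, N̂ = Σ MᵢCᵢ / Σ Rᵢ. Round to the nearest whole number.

N ≈ 4761

Σ MᵢCᵢ = 0·1208 + 1208·982 + 1941·397 = 0 + 1186256 + 770577 = 1956833
Σ Rᵢ = 0 + 249 + 162 = 411
N̂ = 1956833 / 411 ≈ 4761.2 → 4761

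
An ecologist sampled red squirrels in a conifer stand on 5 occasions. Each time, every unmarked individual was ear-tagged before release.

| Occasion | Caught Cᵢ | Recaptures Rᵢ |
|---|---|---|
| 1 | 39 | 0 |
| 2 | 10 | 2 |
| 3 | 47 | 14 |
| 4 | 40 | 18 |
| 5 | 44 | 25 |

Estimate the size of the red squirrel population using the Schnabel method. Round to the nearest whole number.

N ≈ 174

Marked at large before each occasion: Mᵢ = Σⱼ<ᵢ (Cⱼ − Rⱼ) → M1=0, M2=39, M3=47, M4=80, M5=102
Σ MᵢCᵢ = 0·39 + 39·10 + 47·47 + 80·40 + 102·44 = 0 + 390 + 2209 + 3200 + 4488 = 10287
Σ Rᵢ = 0 + 2 + 14 + 18 + 25 = 59
N̂ = 10287 / 59 ≈ 174.4 → 174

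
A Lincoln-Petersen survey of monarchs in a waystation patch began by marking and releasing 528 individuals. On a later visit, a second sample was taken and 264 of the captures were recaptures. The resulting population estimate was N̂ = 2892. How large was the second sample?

From N = M·C/R: C = N·R / M = 2892·264 / 528 = 763488 / 528 = 1446.

C = 1446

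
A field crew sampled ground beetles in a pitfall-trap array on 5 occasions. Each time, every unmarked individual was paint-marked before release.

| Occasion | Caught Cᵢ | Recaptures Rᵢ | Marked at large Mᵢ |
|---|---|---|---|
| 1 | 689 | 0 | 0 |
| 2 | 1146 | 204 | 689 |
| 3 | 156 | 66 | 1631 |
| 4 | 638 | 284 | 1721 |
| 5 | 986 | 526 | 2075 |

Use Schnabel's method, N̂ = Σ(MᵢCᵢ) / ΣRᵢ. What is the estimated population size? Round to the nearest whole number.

N ≈ 3878

Σ MᵢCᵢ = 0·689 + 689·1146 + 1631·156 + 1721·638 + 2075·986 = 0 + 789594 + 254436 + 1097998 + 2045950 = 4187978
Σ Rᵢ = 0 + 204 + 66 + 284 + 526 = 1080
N̂ = 4187978 / 1080 ≈ 3877.8 → 3878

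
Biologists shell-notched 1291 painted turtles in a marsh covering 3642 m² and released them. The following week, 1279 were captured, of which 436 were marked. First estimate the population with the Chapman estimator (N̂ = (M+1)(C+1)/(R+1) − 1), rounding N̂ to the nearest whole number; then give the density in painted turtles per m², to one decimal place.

N̂ = 1292·1280/437 − 1 = 1653760/437 − 1 ≈ 3783.3 → 3783
Density = N̂ / area = 3783 / 3642 ≈ 1.04 → 1.0 per m²

density ≈ 1.0 painted turtles per m²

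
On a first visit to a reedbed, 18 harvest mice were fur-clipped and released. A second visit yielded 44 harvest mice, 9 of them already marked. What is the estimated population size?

N = 88

If marked individuals mix randomly, R/C ≈ M/N, giving N ≈ M·C/R.
N = (18 × 44) / 9 = 792 / 9 = 88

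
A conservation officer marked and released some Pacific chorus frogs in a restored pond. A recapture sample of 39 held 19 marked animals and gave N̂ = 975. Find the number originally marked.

From N = M·C/R: M = N·R / C = 975·19 / 39 = 18525 / 39 = 475.

M = 475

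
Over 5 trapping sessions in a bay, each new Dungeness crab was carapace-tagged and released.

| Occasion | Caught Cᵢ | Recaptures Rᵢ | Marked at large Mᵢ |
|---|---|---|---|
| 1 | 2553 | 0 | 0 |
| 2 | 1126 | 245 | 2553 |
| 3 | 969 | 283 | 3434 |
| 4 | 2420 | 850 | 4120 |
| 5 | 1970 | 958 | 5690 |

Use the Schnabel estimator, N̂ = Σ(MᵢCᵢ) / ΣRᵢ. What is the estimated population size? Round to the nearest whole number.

N ≈ 11,722

Σ MᵢCᵢ = 0·2553 + 2553·1126 + 3434·969 + 4120·2420 + 5690·1970 = 0 + 2874678 + 3327546 + 9970400 + 11209300 = 27381924
Σ Rᵢ = 0 + 245 + 283 + 850 + 958 = 2336
N̂ = 27381924 / 2336 ≈ 11721.7 → 11722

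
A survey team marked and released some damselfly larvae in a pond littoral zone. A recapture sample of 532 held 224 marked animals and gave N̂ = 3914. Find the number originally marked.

M = 1648

From N = M·C/R: M = N·R / C = 3914·224 / 532 = 876736 / 532 = 1648.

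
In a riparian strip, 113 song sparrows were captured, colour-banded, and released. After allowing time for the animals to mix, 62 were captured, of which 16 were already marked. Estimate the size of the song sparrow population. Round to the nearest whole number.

N = (113 × 62) / 16 = 7006 / 16 ≈ 437.9 → 438

N ≈ 438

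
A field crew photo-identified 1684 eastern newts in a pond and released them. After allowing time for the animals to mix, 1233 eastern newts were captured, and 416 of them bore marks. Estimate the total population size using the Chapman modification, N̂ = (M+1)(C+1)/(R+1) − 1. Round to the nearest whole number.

N ≈ 4985

N̂ = (1684+1)(1233+1)/(416+1) − 1 = 1685·1234/417 − 1
= 2079290/417 − 1 ≈ 4986.3 − 1 ≈ 4985.3 → 4985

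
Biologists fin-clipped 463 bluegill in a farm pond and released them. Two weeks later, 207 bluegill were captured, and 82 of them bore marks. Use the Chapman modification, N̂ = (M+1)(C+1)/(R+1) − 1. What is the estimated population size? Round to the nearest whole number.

N̂ = (463+1)(207+1)/(82+1) − 1 = 464·208/83 − 1
= 96512/83 − 1 ≈ 1162.8 − 1 ≈ 1161.8 → 1162

N ≈ 1162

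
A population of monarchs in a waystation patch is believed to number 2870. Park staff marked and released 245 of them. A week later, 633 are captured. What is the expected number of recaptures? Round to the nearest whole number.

The marked fraction of the population is 245/2870, so in a sample of 633 expect C·(M/N) marked.
E[R] = 245 × 633 / 2870 = 155085 / 2870 ≈ 54.0 → 54

expected recaptures ≈ 54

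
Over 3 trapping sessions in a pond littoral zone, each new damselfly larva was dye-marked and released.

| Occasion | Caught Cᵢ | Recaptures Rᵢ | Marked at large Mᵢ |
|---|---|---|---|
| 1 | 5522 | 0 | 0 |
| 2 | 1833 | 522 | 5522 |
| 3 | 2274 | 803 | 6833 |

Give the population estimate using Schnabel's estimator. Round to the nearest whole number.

Σ MᵢCᵢ = 0·5522 + 5522·1833 + 6833·2274 = 0 + 10121826 + 15538242 = 25660068
Σ Rᵢ = 0 + 522 + 803 = 1325
N̂ = 25660068 / 1325 ≈ 19366.1 → 19366

N ≈ 19,366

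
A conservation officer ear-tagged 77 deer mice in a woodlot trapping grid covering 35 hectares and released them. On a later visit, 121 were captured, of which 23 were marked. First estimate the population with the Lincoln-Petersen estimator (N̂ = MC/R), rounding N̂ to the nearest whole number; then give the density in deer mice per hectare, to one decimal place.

N̂ = 77·121/23 = 9317/23 ≈ 405.1 → 405
Density = N̂ / area = 405 / 35 ≈ 11.57 → 11.6 per hectare

density ≈ 11.6 deer mice per hectare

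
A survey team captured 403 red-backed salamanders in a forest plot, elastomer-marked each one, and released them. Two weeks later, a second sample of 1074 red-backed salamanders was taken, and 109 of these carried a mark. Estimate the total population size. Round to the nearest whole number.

Lincoln-Petersen assumes M/N = R/C, so N = M·C / R.
N = (403 × 1074) / 109 = 432822 / 109 ≈ 3970.8 → 3971

N ≈ 3971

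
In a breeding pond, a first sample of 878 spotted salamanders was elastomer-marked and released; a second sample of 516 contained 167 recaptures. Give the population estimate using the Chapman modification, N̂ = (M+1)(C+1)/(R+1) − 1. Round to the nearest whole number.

N̂ = (878+1)(516+1)/(167+1) − 1 = 879·517/168 − 1
= 454443/168 − 1 ≈ 2705.0 − 1 ≈ 2704.0 → 2704

N ≈ 2704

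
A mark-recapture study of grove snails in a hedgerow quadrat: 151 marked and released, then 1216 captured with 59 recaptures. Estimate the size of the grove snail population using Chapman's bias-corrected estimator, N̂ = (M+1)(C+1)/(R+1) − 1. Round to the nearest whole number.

N ≈ 3082

N̂ = (151+1)(1216+1)/(59+1) − 1 = 152·1217/60 − 1
= 184984/60 − 1 ≈ 3083.1 − 1 ≈ 3082.1 → 3082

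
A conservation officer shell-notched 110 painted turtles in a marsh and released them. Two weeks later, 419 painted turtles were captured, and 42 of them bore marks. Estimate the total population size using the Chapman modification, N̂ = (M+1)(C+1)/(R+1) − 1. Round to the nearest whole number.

N ≈ 1083

N̂ = (110+1)(419+1)/(42+1) − 1 = 111·420/43 − 1
= 46620/43 − 1 ≈ 1084.2 − 1 ≈ 1083.2 → 1083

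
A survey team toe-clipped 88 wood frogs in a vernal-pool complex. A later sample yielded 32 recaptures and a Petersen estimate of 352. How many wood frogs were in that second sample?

From N = M·C/R: C = N·R / M = 352·32 / 88 = 11264 / 88 = 128.

C = 128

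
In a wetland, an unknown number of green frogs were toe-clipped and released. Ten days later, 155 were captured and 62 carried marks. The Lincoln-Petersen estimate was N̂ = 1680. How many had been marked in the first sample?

M = 672

From N = M·C/R: M = N·R / C = 1680·62 / 155 = 104160 / 155 = 672.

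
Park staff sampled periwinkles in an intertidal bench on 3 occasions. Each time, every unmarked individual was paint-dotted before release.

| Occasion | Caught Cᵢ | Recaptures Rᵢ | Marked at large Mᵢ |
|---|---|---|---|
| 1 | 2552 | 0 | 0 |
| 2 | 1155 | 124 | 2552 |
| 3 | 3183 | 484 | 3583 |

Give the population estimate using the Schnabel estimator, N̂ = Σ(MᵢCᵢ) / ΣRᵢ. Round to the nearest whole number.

Σ MᵢCᵢ = 0·2552 + 2552·1155 + 3583·3183 = 0 + 2947560 + 11404689 = 14352249
Σ Rᵢ = 0 + 124 + 484 = 608
N̂ = 14352249 / 608 ≈ 23605.7 → 23606

N ≈ 23,606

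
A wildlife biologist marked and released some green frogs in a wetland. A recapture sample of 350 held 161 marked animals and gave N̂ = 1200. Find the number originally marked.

From N = M·C/R: M = N·R / C = 1200·161 / 350 = 193200 / 350 = 552.

M = 552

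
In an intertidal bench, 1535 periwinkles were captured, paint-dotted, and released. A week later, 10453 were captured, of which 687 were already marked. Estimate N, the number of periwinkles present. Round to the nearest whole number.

N ≈ 23,356

The marked fraction in the recapture sample should equal the marked fraction in the population: 687/10453 = 1535/N.
N = (1535 × 10453) / 687 = 16045355 / 687 ≈ 23355.7 → 23356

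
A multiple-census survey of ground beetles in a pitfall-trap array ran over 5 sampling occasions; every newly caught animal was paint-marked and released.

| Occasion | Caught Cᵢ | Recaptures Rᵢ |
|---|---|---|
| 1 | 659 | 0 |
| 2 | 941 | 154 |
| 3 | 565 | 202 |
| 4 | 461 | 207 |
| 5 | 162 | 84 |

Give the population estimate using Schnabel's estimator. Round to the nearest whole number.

N ≈ 4027

Marked at large before each occasion: Mᵢ = Σⱼ<ᵢ (Cⱼ − Rⱼ) → M1=0, M2=659, M3=1446, M4=1809, M5=2063
Σ MᵢCᵢ = 0·659 + 659·941 + 1446·565 + 1809·461 + 2063·162 = 0 + 620119 + 816990 + 833949 + 334206 = 2605264
Σ Rᵢ = 0 + 154 + 202 + 207 + 84 = 647
N̂ = 2605264 / 647 ≈ 4026.7 → 4027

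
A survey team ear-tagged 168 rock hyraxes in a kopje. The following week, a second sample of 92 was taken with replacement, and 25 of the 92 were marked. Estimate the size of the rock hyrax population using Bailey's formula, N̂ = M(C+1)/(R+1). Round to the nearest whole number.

N̂ = 168·(92+1)/(25+1) = 168·93/26 = 15624/26 ≈ 600.9 → 601

N ≈ 601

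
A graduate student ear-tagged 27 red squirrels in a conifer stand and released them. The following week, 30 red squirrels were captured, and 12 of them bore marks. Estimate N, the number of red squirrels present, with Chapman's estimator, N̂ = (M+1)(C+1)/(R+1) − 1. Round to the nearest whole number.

N ≈ 66

N̂ = (27+1)(30+1)/(12+1) − 1 = 28·31/13 − 1
= 868/13 − 1 ≈ 66.8 − 1 ≈ 65.8 → 66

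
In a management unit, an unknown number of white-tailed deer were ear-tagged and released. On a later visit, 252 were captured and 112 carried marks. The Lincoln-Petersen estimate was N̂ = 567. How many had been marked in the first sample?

From N = M·C/R: M = N·R / C = 567·112 / 252 = 63504 / 252 = 252.

M = 252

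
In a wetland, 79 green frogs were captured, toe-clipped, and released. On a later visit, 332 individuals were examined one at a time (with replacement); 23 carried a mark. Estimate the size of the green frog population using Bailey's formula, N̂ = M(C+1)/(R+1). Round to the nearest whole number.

N ≈ 1096

N̂ = 79·(332+1)/(23+1) = 79·333/24 = 26307/24 ≈ 1096.1 → 1096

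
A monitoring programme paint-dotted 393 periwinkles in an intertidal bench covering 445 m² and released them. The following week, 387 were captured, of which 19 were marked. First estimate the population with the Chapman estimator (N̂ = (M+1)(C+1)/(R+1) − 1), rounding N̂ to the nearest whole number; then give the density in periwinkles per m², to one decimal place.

N̂ = 394·388/20 − 1 = 152872/20 − 1 ≈ 7642.6 → 7643
Density = N̂ / area = 7643 / 445 ≈ 17.18 → 17.2 per m²

density ≈ 17.2 periwinkles per m²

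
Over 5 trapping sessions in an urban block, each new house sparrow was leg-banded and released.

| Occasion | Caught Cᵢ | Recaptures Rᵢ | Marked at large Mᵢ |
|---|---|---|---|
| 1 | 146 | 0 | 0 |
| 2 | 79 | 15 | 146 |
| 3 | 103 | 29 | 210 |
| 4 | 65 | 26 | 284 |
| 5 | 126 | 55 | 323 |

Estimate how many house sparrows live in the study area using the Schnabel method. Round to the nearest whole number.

Σ MᵢCᵢ = 0·146 + 146·79 + 210·103 + 284·65 + 323·126 = 0 + 11534 + 21630 + 18460 + 40698 = 92322
Σ Rᵢ = 0 + 15 + 29 + 26 + 55 = 125
N̂ = 92322 / 125 ≈ 738.6 → 739

N ≈ 739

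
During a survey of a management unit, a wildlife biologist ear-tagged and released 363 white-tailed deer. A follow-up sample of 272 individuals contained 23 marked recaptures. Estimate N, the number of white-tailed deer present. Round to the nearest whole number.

The marked fraction in the recapture sample should equal the marked fraction in the population: 23/272 = 363/N.
N = (363 × 272) / 23 = 98736 / 23 ≈ 4292.9 → 4293

N ≈ 4293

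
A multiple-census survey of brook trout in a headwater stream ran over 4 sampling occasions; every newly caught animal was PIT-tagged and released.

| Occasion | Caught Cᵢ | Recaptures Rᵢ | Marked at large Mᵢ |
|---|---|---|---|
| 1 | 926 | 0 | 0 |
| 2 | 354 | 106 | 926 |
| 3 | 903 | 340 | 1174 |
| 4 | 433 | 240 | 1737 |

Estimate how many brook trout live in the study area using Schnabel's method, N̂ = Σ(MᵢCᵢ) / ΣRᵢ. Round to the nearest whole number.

N ≈ 3120

Σ MᵢCᵢ = 0·926 + 926·354 + 1174·903 + 1737·433 = 0 + 327804 + 1060122 + 752121 = 2140047
Σ Rᵢ = 0 + 106 + 340 + 240 = 686
N̂ = 2140047 / 686 ≈ 3119.6 → 3120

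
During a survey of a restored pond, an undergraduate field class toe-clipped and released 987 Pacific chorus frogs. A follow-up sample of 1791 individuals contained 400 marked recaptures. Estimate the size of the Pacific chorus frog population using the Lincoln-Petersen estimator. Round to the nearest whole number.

N ≈ 4419

The marked fraction in the recapture sample should equal the marked fraction in the population: 400/1791 = 987/N.
N = (987 × 1791) / 400 = 1767717 / 400 ≈ 4419.3 → 4419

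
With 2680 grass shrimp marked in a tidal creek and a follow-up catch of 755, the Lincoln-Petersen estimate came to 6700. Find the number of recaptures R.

From N = M·C/R: R = M·C / N = 2680·755 / 6700 = 2023400 / 6700 = 302.

R = 302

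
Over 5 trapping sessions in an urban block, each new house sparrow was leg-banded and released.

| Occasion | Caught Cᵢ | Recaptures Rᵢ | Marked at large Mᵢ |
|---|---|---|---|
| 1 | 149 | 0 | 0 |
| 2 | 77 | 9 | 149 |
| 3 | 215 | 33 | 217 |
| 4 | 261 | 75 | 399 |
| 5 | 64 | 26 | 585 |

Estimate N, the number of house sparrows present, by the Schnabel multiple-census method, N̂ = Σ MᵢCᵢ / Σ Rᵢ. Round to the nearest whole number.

N ≈ 1397

Σ MᵢCᵢ = 0·149 + 149·77 + 217·215 + 399·261 + 585·64 = 0 + 11473 + 46655 + 104139 + 37440 = 199707
Σ Rᵢ = 0 + 9 + 33 + 75 + 26 = 143
N̂ = 199707 / 143 ≈ 1396.6 → 1397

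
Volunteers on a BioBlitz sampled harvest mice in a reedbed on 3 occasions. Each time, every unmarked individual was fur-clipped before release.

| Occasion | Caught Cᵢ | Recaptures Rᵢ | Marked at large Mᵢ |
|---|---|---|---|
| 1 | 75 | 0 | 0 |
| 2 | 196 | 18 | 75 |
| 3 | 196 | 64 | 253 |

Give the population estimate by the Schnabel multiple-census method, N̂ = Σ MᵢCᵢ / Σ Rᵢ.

Σ MᵢCᵢ = 0·75 + 75·196 + 253·196 = 0 + 14700 + 49588 = 64288
Σ Rᵢ = 0 + 18 + 64 = 82
N̂ = 64288 / 82 = 784

N = 784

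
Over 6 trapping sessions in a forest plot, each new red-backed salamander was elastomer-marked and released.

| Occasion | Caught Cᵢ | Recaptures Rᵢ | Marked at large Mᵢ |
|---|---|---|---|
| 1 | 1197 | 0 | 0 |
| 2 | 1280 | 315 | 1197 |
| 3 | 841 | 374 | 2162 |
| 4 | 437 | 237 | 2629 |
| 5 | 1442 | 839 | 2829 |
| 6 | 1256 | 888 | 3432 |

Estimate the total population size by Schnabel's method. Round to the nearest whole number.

N ≈ 4858

Σ MᵢCᵢ = 0·1197 + 1197·1280 + 2162·841 + 2629·437 + 2829·1442 + 3432·1256 = 0 + 1532160 + 1818242 + 1148873 + 4079418 + 4310592 = 12889285
Σ Rᵢ = 0 + 315 + 374 + 237 + 839 + 888 = 2653
N̂ = 12889285 / 2653 ≈ 4858.4 → 4858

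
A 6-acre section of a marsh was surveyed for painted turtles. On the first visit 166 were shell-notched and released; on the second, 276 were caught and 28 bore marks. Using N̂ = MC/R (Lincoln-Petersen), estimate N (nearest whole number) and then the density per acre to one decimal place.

density ≈ 272.7 painted turtles per acre

N̂ = 166·276/28 = 45816/28 ≈ 1636.3 → 1636
Density = N̂ / area = 1636 / 6 ≈ 272.67 → 272.7 per acre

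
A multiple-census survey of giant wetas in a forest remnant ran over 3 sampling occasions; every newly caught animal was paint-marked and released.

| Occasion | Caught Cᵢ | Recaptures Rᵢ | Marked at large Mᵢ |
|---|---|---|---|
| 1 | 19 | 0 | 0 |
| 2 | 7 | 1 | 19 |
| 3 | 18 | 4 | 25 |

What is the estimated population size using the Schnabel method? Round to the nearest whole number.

N ≈ 117

Σ MᵢCᵢ = 0·19 + 19·7 + 25·18 = 0 + 133 + 450 = 583
Σ Rᵢ = 0 + 1 + 4 = 5
N̂ = 583 / 5 ≈ 116.6 → 117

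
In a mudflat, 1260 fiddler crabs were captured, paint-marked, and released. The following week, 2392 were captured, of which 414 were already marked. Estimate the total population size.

N = (1260 × 2392) / 414 = 3013920 / 414 = 7280

N = 7280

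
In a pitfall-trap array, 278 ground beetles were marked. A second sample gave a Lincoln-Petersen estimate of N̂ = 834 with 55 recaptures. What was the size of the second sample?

C = 165

From N = M·C/R: C = N·R / M = 834·55 / 278 = 45870 / 278 = 165.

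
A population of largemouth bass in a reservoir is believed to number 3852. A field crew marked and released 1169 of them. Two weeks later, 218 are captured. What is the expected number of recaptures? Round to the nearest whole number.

expected recaptures ≈ 66

The marked fraction of the population is 1169/3852, so in a sample of 218 expect C·(M/N) marked.
E[R] = 1169 × 218 / 3852 = 254842 / 3852 ≈ 66.2 → 66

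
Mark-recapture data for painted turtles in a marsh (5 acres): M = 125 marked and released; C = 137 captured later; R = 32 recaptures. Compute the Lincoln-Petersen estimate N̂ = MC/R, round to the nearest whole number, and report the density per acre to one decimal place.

density ≈ 107.0 painted turtles per acre

N̂ = 125·137/32 = 17125/32 ≈ 535.2 → 535
Density = N̂ / area = 535 / 5 = 107.0 per acre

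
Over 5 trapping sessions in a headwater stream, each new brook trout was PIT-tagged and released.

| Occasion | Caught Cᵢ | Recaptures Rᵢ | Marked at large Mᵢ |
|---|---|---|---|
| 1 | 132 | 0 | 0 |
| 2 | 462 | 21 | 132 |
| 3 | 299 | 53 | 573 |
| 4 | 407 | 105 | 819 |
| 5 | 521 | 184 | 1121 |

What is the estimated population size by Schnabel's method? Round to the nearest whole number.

Σ MᵢCᵢ = 0·132 + 132·462 + 573·299 + 819·407 + 1121·521 = 0 + 60984 + 171327 + 333333 + 584041 = 1149685
Σ Rᵢ = 0 + 21 + 53 + 105 + 184 = 363
N̂ = 1149685 / 363 ≈ 3167.2 → 3167

N ≈ 3167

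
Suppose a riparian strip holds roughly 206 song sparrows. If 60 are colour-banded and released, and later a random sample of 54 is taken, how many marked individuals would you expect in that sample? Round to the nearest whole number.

The marked fraction of the population is 60/206, so in a sample of 54 expect C·(M/N) marked.
E[R] = 60 × 54 / 206 = 3240 / 206 ≈ 15.7 → 16

expected recaptures ≈ 16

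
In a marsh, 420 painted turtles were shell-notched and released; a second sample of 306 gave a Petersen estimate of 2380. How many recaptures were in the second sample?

From N = M·C/R: R = M·C / N = 420·306 / 2380 = 128520 / 2380 = 54.

R = 54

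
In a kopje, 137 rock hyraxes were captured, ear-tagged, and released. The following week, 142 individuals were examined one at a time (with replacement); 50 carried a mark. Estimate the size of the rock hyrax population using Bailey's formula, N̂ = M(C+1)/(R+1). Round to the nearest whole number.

N ≈ 384

N̂ = 137·(142+1)/(50+1) = 137·143/51 = 19591/51 ≈ 384.1 → 384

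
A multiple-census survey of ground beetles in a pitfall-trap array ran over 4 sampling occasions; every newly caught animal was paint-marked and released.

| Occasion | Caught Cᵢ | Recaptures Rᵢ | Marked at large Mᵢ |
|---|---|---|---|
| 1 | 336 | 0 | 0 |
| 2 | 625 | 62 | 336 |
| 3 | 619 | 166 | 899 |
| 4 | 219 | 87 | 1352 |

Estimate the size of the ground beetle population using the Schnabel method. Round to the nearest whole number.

Σ MᵢCᵢ = 0·336 + 336·625 + 899·619 + 1352·219 = 0 + 210000 + 556481 + 296088 = 1062569
Σ Rᵢ = 0 + 62 + 166 + 87 = 315
N̂ = 1062569 / 315 ≈ 3373.2 → 3373

N ≈ 3373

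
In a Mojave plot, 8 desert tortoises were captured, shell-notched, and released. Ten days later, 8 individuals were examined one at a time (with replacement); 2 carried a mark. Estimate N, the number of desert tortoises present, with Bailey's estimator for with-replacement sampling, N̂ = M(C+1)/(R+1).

N̂ = 8·(8+1)/(2+1) = 8·9/3 = 72/3 = 24

N = 24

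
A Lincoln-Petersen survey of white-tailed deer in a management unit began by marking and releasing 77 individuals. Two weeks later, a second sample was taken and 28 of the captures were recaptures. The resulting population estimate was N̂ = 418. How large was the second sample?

C = 152

From N = M·C/R: C = N·R / M = 418·28 / 77 = 11704 / 77 = 152.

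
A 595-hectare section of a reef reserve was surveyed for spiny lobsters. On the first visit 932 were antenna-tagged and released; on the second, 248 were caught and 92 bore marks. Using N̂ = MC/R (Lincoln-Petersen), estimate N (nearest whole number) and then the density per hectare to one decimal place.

N̂ = 932·248/92 = 231136/92 ≈ 2512.3 → 2512
Density = N̂ / area = 2512 / 595 ≈ 4.22 → 4.2 per hectare

density ≈ 4.2 spiny lobsters per hectare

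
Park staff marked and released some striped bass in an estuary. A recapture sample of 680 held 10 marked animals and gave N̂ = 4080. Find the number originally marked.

M = 60

From N = M·C/R: M = N·R / C = 4080·10 / 680 = 40800 / 680 = 60.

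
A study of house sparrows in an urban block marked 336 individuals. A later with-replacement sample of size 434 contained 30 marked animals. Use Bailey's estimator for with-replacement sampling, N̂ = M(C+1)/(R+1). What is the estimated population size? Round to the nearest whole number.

N̂ = 336·(434+1)/(30+1) = 336·435/31 = 146160/31 ≈ 4714.8 → 4715

N ≈ 4715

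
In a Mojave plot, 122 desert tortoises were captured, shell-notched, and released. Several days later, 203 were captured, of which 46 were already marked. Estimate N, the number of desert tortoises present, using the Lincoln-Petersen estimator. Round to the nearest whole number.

The marked fraction in the recapture sample should equal the marked fraction in the population: 46/203 = 122/N.
N = (122 × 203) / 46 = 24766 / 46 ≈ 538.4 → 538

N ≈ 538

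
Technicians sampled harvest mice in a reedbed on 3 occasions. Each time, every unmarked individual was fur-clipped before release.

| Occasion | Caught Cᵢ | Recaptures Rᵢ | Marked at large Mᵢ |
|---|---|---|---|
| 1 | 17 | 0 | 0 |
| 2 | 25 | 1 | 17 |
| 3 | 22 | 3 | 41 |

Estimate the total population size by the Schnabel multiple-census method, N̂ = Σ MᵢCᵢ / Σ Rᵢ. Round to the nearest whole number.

N ≈ 332

Σ MᵢCᵢ = 0·17 + 17·25 + 41·22 = 0 + 425 + 902 = 1327
Σ Rᵢ = 0 + 1 + 3 = 4
N̂ = 1327 / 4 ≈ 331.8 → 332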